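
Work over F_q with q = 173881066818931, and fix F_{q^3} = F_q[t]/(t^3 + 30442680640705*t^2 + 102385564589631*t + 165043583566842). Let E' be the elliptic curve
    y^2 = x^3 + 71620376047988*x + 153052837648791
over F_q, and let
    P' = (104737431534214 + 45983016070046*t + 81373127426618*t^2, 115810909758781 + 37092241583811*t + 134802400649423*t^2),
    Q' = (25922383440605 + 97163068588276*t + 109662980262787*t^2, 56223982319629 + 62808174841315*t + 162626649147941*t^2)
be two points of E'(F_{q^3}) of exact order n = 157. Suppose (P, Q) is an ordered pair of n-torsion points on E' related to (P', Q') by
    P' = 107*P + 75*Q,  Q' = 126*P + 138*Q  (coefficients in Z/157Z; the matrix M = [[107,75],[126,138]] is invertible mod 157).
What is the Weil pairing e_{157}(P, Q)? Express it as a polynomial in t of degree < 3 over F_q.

e_{157} is bilinear + alternating on E[157], so e_{157}(107*P + 75*Q, 126*P + 138*Q) = e_{157}(P,Q)^(107*138-75*126).
So e_{157}(P,Q) = e_{157}(P',Q')^{107}, since 135*107 = 1 mod 157.
Double-and-add over 10011101: 8-1 doublings, 5-1 additions; each step l_{T,T}/v_{2T} or l_{T,P'}/v at Q'+S for random S.
Result: e(P',Q') = 126803828565491 + 48706386609614*t + 104599794771288*t^2.
Hence e(P,Q) = 105006591759092 + 22621025723495*t + 114042961871977*t^2 in F_{173881066818931^3}^*.

105006591759092 + 22621025723495*t + 114042961871977*t^2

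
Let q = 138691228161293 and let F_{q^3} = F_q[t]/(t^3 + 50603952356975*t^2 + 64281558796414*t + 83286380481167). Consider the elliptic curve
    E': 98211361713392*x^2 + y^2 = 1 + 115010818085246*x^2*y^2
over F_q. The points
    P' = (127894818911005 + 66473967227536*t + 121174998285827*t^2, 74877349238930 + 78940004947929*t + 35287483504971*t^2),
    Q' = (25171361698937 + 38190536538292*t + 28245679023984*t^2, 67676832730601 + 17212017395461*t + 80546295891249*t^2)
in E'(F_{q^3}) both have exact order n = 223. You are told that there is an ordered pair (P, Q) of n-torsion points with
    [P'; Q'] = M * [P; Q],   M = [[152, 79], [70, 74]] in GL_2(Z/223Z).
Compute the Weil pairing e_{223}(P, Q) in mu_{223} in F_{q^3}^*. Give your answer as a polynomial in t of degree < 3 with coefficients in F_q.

99626376151729 + 131409680534815*t + 115372963095405*t^2

Alternating bilinearity on E[223] (values in mu_{223} in F_{138691228161293^3}) gives e(P',Q') = e(P,Q)^det(M).
Hence e(P,Q) = e(P',Q')^{131} where 131 = 143^{-1} mod 223.
Map (x,y)_Ed via u=(1+y)/(1-y), v=(1+y)/((1-y)x) to Montgomery A=40028141349202,B=70196125940657; then to (a',b')=(67977541284004,126254872566116).
Run Miller on y^2=x^3+67977541284004*x+126254872566116 over F_{138691228161293}: ladder 11011111 (8 bits); e = f_P(D_Q)/f_Q(D_P).
Result: e(P',Q') = 61962324962681 + 97543110365592*t + 91513186364434*t^2.
(61962324962681 + 97543110365592*t + 91513186364434*t^2)^{131} mod (138691228161293,f) = 99626376151729 + 131409680534815*t + 115372963095405*t^2.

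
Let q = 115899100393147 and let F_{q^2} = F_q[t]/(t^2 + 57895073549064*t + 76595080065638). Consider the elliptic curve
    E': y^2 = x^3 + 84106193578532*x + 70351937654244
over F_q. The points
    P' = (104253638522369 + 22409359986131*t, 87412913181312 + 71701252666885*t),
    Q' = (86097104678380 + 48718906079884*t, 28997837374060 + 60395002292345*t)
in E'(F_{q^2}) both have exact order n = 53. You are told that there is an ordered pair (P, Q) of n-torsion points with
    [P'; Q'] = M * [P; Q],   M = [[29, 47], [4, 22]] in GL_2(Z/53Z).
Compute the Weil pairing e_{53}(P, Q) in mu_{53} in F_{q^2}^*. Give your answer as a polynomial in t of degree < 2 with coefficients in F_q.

72049388216063 + 84669721643479*t

e_{53}(aP+bQ,cP+dQ) = e_{53}(P,Q)^(ad-bc); with (a,b,c,d)=(29,47,4,22) this gives the det-53 law.
det M = 29*22 - 47*4 = 450 = 26 (mod 53); 26^{-1} = 51 (mod 53).
Miller loop for e_{53} over F_{115899100393147^2}: bits of 53 = 110101; 5 double steps + 3 add steps, l/v at each.
The quotient is 54196515679264 + 115168870561300*t.
(54196515679264 + 115168870561300*t)^{51} mod (115899100393147,f) = 72049388216063 + 84669721643479*t.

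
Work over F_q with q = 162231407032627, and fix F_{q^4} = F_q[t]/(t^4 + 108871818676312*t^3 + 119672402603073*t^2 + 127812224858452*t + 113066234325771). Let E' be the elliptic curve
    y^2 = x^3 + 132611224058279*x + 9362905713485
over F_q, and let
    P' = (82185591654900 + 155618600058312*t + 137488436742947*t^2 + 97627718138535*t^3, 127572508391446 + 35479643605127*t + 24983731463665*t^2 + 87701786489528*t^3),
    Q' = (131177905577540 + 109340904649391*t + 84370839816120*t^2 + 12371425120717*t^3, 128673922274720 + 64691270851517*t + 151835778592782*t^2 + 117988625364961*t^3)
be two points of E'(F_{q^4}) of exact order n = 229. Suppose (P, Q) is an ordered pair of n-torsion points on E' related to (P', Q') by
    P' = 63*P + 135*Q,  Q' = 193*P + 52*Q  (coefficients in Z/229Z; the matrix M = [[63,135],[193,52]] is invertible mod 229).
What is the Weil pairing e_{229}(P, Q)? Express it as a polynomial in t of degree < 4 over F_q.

70370074580104 + 102902307417438*t + 30237830298286*t^2 + 8093377542352*t^3

Alternating bilinearity on E[229] (values in mu_{229} in F_{162231407032627^4}) gives e(P',Q') = e(P,Q)^det(M).
det M = 63*52 - 135*193 = -22779 = 121 (mod 229); 121^{-1} = 53 (mod 229).
n = 229 = (11100101)_2 (8 bits, wt 5); accumulate f_{229,P'}(Q'+S)/f_{229,P'}(S) along the 7-step ladder.
e_{229}(P',Q') = 44832842525798 + 55224580659583*t + 12080418637429*t^2 + 26540963637196*t^3.
Raise to 53: e(P,Q) = 70370074580104 + 102902307417438*t + 30237830298286*t^2 + 8093377542352*t^3 in mu_{229}.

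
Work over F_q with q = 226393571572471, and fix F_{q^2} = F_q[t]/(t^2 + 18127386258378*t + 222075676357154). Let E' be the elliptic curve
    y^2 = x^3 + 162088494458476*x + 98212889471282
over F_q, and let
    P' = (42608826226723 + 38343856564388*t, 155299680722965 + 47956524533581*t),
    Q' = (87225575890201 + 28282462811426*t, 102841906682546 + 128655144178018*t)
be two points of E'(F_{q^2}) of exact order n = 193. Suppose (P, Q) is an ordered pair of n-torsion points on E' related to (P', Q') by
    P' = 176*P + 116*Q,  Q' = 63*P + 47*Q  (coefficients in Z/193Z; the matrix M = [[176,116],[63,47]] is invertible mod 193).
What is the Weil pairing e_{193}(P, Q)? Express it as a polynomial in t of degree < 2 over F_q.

Under M = [[176,116],[63,47]] in GL_2(Z/193), e_{193}(P',Q') = e_{193}(P,Q)^(176*47-116*63 mod 193).
det(M) mod 193 = 192; its inverse in (Z/193)^* is 192 (check: 192*192 mod 193 = 1).
Miller loop for e_{193} over F_{226393571572471^2}: bits of 193 = 11000001; 7 double steps + 2 add steps, l/v at each.
Result: e(P',Q') = 79162508589958 + 98497363819022*t.
(79162508589958 + 98497363819022*t)^{192} mod (226393571572471,f) = 57781180332661 + 127896207753449*t.

57781180332661 + 127896207753449*t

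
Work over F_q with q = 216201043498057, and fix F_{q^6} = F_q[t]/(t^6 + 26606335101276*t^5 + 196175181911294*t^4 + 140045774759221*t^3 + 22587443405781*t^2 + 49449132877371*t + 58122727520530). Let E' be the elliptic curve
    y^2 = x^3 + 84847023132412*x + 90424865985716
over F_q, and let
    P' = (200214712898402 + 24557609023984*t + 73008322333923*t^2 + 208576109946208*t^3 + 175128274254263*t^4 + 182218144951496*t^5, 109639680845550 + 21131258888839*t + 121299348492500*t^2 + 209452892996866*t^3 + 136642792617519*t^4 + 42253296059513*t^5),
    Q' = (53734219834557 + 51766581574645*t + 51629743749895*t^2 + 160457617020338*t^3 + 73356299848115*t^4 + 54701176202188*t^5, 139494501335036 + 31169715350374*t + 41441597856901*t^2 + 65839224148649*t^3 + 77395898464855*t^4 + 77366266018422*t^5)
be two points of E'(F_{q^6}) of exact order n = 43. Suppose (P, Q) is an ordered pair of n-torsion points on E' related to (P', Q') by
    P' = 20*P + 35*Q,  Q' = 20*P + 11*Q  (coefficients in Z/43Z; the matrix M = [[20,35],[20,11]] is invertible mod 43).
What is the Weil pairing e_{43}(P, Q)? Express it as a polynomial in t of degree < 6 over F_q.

20754047309396 + 160047555879604*t + 10645825177880*t^2 + 166031005339901*t^3 + 143705823617112*t^4 + 146518191401994*t^5

e_{43} is bilinear + alternating on E[43], so e_{43}(20*P + 35*Q, 20*P + 11*Q) = e_{43}(P,Q)^(20*11-35*20).
det(M) mod 43 = 36; its inverse in (Z/43)^* is 6 (check: 36*6 mod 43 = 1).
Miller loop for e_{43} over F_{216201043498057^6}: bits of 43 = 101011; 5 double steps + 3 add steps, l/v at each.
Result: e(P',Q') = 15574160413843 + 212804476418772*t + 4118468659979*t^2 + 70270692633629*t^3 + 70181173476894*t^4 + 7824898084698*t^5.
Thus e_{43}(P,Q) = 20754047309396 + 160047555879604*t + 10645825177880*t^2 + 166031005339901*t^3 + 143705823617112*t^4 + 146518191401994*t^5.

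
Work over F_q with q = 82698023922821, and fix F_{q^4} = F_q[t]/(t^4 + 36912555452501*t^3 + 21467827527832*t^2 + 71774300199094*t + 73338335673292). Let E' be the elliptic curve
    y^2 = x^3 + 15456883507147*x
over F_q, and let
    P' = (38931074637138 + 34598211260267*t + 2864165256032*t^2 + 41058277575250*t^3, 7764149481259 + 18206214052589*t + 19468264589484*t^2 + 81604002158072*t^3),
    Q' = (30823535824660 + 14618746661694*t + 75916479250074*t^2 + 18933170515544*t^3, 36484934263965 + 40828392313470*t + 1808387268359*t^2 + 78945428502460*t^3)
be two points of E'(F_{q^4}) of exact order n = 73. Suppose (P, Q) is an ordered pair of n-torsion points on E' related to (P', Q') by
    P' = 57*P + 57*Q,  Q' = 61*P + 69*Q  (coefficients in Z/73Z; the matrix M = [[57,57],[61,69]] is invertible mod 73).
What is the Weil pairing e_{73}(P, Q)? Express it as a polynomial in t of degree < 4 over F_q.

63719857986887 + 76681279974006*t + 34998008958218*t^2 + 69157792731838*t^3

Under M = [[57,57],[61,69]] in GL_2(Z/73), e_{73}(P',Q') = e_{73}(P,Q)^(57*69-57*61 mod 73).
Inverting 18 mod 73: 69. Thus e_{73}(P,Q) = e(P',Q')^{69}.
Double-and-add over 1001001: 7-1 doublings, 3-1 additions; each step l_{T,T}/v_{2T} or l_{T,P'}/v at Q'+S for random S.
e_{73}(P',Q') = 46356776202802 + 96763696023*t + 36810784401791*t^2 + 29323072894519*t^3.
(46356776202802 + 96763696023*t + 36810784401791*t^2 + 29323072894519*t^3)^{69} mod (82698023922821,f) = 63719857986887 + 76681279974006*t + 34998008958218*t^2 + 69157792731838*t^3.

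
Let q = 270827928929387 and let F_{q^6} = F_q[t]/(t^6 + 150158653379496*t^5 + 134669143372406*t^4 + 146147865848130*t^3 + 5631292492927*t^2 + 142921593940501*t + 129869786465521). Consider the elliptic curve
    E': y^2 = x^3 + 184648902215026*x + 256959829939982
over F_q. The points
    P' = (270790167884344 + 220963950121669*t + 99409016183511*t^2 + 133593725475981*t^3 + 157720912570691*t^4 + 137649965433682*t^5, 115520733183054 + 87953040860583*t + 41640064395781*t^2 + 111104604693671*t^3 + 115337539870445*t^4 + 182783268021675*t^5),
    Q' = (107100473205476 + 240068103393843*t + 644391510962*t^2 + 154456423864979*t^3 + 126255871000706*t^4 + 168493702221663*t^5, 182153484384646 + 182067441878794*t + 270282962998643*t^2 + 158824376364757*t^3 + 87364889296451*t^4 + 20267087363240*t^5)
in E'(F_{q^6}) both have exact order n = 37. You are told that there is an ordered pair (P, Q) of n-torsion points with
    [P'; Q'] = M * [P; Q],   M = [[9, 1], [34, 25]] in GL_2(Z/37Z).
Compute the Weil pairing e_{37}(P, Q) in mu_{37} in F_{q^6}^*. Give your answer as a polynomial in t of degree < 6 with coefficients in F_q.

Under M = [[9,1],[34,25]] in GL_2(Z/37), e_{37}(P',Q') = e_{37}(P,Q)^(9*25-1*34 mod 37).
Hence e(P,Q) = e(P',Q')^{31} where 31 = 6^{-1} mod 37.
n = 37 = (100101)_2 (6 bits, wt 3); accumulate f_{37,P'}(Q'+S)/f_{37,P'}(S) along the 5-step ladder.
The quotient is 93801101977513 + 165496135990065*t + 225956023505995*t^2 + 189673058104299*t^3 + 123816819690285*t^4 + 232419721490340*t^5.
Thus e_{37}(P,Q) = 200610702326095 + 8324127414471*t + 155987292911782*t^2 + 182860079901882*t^3 + 255346615977486*t^4 + 143718832300469*t^5.

200610702326095 + 8324127414471*t + 155987292911782*t^2 + 182860079901882*t^3 + 255346615977486*t^4 + 143718832300469*t^5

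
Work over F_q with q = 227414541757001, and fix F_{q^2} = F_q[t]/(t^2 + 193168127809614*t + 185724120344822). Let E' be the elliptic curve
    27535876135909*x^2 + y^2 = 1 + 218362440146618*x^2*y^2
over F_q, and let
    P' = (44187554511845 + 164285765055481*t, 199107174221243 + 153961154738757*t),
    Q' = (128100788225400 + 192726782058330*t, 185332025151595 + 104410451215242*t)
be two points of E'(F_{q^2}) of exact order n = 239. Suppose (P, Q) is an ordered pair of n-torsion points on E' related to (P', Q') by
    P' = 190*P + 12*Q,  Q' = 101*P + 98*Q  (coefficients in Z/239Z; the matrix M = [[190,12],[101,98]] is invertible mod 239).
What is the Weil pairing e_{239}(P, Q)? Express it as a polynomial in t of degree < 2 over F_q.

47543657959721 + 199385368695087*t

Alternating bilinearity on E[239] (values in mu_{239} in F_{227414541757001^2}) gives e(P',Q') = e(P,Q)^det(M).
det M = 190*98 - 12*101 = 17408 = 200 (mod 239); 200^{-1} = 49 (mod 239).
Edwards a_E,d_E -> Montgomery A=113556898215051,B=95644079814807 -> Weierstrass 142749808306,110190650857899 via alpha=154690323592255,beta=9146994436573.
8-bit Miller (11101111) on E'/F_{227414541757001} with a'=142749808306, b'=110190650857899: accumulate tangent/chord ratios at Q'+S and P'+S'.
Miller gives e_{239}(P',Q') = 214865122474690 + 35251491578529*t in F_{227414541757001^2}.
e_{239}(P,Q) = (214865122474690 + 35251491578529*t)^{49} = 47543657959721 + 199385368695087*t.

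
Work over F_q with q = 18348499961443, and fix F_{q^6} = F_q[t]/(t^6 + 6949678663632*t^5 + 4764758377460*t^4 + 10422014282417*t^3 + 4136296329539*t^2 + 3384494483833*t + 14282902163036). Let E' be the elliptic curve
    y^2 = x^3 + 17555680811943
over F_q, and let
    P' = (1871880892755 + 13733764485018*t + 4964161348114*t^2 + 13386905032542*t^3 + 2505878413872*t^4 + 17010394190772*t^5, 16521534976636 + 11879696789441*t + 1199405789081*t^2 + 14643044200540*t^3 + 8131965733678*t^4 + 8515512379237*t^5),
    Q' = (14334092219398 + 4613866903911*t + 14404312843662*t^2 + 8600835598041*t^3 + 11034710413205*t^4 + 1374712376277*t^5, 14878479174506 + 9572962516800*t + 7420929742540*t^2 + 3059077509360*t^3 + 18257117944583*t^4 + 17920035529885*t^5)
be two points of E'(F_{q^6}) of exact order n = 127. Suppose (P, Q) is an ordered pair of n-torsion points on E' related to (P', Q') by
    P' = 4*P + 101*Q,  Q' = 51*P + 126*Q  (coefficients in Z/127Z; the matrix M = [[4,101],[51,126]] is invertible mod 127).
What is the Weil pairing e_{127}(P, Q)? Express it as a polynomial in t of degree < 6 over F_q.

Under M = [[4,101],[51,126]] in GL_2(Z/127), e_{127}(P',Q') = e_{127}(P,Q)^(4*126-101*51 mod 127).
det(M) mod 127 = 52; its inverse in (Z/127)^* is 22 (check: 52*22 mod 127 = 1).
n = 127 = (1111111)_2 (7 bits, wt 7); accumulate f_{127,P'}(Q'+S)/f_{127,P'}(S) along the 6-step ladder.
Result: e(P',Q') = 13256991944226 + 1904933086674*t + 4448240886415*t^2 + 15962625241808*t^3 + 8803527115016*t^4 + 9318296782754*t^5.
e_{127}(P,Q) = (13256991944226 + 1904933086674*t + 4448240886415*t^2 + 15962625241808*t^3 + 8803527115016*t^4 + 9318296782754*t^5)^{22} = 16267796606729 + 14735878168535*t + 5402209692941*t^2 + 11352026300778*t^3 + 14285560818341*t^4 + 7045908822911*t^5.

16267796606729 + 14735878168535*t + 5402209692941*t^2 + 11352026300778*t^3 + 14285560818341*t^4 + 7045908822911*t^5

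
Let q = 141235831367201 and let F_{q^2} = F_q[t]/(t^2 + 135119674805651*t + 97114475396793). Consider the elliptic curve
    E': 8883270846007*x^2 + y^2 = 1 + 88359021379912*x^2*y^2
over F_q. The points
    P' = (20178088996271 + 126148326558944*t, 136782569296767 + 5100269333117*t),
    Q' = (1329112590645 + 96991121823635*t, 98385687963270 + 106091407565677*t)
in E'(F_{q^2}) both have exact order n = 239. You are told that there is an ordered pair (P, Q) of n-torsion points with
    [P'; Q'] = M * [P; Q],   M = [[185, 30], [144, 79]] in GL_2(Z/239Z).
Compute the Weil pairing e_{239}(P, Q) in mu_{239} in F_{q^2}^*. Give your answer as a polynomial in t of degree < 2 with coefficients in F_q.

105891684958195 + 53966924427265*t

Under M = [[185,30],[144,79]] in GL_2(Z/239), e_{239}(P',Q') = e_{239}(P,Q)^(185*79-30*144 mod 239).
det M = 185*79 - 30*144 = 10295 = 18 (mod 239); 18^{-1} = 93 (mod 239).
Map (x,y)_Ed via u=(1+y)/(1-y), v=(1+y)/((1-y)x) to Montgomery A=5447591449898,B=53852245602372; then to (a',b')=(30593127394150,61690760759815).
Build f_{239,P'} and f_{239,Q'} via the 8-bit ladder of 239=11101111_2; evaluate at shifted divisors; quotient in F_{141235831367201^2}.
Miller gives e_{239}(P',Q') = 104111199854007 + 75212004520905*t in F_{141235831367201^2}.
Raise to 93: e(P,Q) = 105891684958195 + 53966924427265*t in mu_{239}.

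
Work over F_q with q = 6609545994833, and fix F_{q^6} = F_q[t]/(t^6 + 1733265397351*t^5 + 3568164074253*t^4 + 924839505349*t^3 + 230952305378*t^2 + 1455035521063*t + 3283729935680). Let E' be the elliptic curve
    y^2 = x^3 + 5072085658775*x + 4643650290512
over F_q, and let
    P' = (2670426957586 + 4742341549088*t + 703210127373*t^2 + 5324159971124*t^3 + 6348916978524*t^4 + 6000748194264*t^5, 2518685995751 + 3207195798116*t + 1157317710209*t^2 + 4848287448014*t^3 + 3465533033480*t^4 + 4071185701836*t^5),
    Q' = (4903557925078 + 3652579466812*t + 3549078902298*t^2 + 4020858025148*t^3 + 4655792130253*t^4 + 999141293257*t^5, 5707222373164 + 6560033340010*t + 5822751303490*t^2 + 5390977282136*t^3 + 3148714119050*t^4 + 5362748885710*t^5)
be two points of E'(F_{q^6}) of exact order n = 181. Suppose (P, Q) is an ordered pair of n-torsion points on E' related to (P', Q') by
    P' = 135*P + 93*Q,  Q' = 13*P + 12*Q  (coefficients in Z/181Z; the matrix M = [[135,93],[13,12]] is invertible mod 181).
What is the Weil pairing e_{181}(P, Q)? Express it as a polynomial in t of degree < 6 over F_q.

Since e_{181}(P,P)=e_{181}(Q,Q)=1 and e_{181}(Q,P)=e_{181}(P,Q)^{-1}, expanding e_{181}(135*P + 93*Q,13*P + 12*Q) leaves e(P,Q)^det(M).
det M = 135*12 - 93*13 = 411 = 49 (mod 181); 49^{-1} = 133 (mod 181).
Miller loop for e_{181} over F_{6609545994833^6}: bits of 181 = 10110101; 7 double steps + 4 add steps, l/v at each.
e_{181}(P',Q') = 4544950526443 + 1376130697029*t + 1306553170334*t^2 + 356687509379*t^3 + 3944046368725*t^4 + 3579039959205*t^5.
Hence e(P,Q) = 219430682272 + 4395636316036*t + 1543718970197*t^2 + 4741003971566*t^3 + 517992788284*t^4 + 5378043196582*t^5 in F_{6609545994833^6}^*.

219430682272 + 4395636316036*t + 1543718970197*t^2 + 4741003971566*t^3 + 517992788284*t^4 + 5378043196582*t^5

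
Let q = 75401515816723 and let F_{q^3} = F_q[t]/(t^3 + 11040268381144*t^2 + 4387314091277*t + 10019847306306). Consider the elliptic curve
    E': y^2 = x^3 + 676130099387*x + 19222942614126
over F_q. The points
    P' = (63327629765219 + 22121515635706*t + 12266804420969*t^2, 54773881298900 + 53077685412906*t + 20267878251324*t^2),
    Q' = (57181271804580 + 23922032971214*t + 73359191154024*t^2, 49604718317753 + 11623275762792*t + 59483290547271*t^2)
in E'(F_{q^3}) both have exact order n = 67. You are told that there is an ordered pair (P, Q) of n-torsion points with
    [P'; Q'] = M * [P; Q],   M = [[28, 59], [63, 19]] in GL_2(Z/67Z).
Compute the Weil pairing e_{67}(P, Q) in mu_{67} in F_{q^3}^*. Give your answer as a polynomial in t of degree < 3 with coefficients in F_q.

e_{67}(aP+bQ,cP+dQ) = e_{67}(P,Q)^(ad-bc); with (a,b,c,d)=(28,59,63,19) this gives the det-67 law.
det(M) mod 67 = 31; its inverse in (Z/67)^* is 13 (check: 31*13 mod 67 = 1).
Build f_{67,P'} and f_{67,Q'} via the 7-bit ladder of 67=1000011_2; evaluate at shifted divisors; quotient in F_{75401515816723^3}.
e_{67}(P',Q') = 37292194023771 + 56767788091624*t + 44631877921852*t^2.
Raise to 13: e(P,Q) = 62518017323436 + 44334551195250*t + 41773325606762*t^2 in mu_{67}.

62518017323436 + 44334551195250*t + 41773325606762*t^2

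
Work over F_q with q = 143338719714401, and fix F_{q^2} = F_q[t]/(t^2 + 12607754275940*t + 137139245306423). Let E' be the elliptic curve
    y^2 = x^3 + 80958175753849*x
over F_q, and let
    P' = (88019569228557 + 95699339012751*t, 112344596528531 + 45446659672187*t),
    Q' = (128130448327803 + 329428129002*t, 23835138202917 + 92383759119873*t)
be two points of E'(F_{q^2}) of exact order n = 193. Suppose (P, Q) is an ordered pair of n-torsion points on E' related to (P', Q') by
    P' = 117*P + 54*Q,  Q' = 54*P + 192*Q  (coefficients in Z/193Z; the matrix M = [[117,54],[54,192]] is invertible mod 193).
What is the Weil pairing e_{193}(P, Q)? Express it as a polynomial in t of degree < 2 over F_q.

125398707392688 + 21389120826411*t

The 193-Weil pairing on E[193] over F_{143338719714401} is alternating-bilinear: e_{193}(P',Q') = e_{193}(P,Q)^det(M).
So e_{193}(P,Q) = e_{193}(P',Q')^{186}, since 55*186 = 1 mod 193.
n = 193 = (11000001)_2 (8 bits, wt 3); accumulate f_{193,P'}(Q'+S)/f_{193,P'}(S) along the 7-step ladder.
f_P(D_Q)/f_Q(D_P) = 72601901264190 + 15537739668707*t.
Hence e(P,Q) = 125398707392688 + 21389120826411*t in F_{143338719714401^2}^*.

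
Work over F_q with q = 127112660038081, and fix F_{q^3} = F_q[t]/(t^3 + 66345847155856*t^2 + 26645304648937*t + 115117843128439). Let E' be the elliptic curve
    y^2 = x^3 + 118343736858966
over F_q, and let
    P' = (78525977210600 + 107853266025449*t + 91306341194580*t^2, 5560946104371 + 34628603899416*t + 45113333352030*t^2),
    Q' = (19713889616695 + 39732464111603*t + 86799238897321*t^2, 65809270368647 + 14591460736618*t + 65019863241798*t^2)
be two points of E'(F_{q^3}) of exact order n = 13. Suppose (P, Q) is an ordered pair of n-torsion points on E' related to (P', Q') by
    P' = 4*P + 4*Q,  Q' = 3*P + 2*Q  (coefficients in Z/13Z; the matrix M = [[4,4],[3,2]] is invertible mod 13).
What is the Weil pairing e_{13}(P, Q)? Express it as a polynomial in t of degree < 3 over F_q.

Since e_{13}(P,P)=e_{13}(Q,Q)=1 and e_{13}(Q,P)=e_{13}(P,Q)^{-1}, expanding e_{13}(4*P + 4*Q,3*P + 2*Q) leaves e(P,Q)^det(M).
4*2 - 4*3 = -4; reduced mod 13: det = 9, inverse 3.
n = 13 = (1101)_2 (4 bits, wt 3); accumulate f_{13,P'}(Q'+S)/f_{13,P'}(S) along the 3-step ladder.
Result: e(P',Q') = 27232053664523 + 40118279081917*t + 114917081208441*t^2.
e_{13}(P,Q) = (27232053664523 + 40118279081917*t + 114917081208441*t^2)^{3} = 110723107990924 + 113387716296783*t + 49393658562810*t^2.

110723107990924 + 113387716296783*t + 49393658562810*t^2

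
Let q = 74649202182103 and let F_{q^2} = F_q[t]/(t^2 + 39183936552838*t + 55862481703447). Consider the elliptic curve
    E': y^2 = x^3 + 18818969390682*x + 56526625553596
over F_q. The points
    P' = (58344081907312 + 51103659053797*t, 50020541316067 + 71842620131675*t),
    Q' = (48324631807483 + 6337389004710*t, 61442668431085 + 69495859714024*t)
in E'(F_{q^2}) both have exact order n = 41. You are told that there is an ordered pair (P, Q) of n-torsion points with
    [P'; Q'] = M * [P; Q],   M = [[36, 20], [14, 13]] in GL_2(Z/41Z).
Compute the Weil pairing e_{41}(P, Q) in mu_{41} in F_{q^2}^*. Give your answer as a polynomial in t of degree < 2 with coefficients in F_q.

28340006501740 + 14643227669950*t

e_{41} is bilinear + alternating on E[41], so e_{41}(36*P + 20*Q, 14*P + 13*Q) = e_{41}(P,Q)^(36*13-20*14).
Hence e(P,Q) = e(P',Q')^{12} where 12 = 24^{-1} mod 41.
6-bit Miller (101001) on E'/F_{74649202182103} with a'=18818969390682, b'=56526625553596: accumulate tangent/chord ratios at Q'+S and P'+S'.
Miller gives e_{41}(P',Q') = 30406120079728 + 10089042092210*t in F_{74649202182103^2}.
(30406120079728 + 10089042092210*t)^{12} mod (74649202182103,f) = 28340006501740 + 14643227669950*t.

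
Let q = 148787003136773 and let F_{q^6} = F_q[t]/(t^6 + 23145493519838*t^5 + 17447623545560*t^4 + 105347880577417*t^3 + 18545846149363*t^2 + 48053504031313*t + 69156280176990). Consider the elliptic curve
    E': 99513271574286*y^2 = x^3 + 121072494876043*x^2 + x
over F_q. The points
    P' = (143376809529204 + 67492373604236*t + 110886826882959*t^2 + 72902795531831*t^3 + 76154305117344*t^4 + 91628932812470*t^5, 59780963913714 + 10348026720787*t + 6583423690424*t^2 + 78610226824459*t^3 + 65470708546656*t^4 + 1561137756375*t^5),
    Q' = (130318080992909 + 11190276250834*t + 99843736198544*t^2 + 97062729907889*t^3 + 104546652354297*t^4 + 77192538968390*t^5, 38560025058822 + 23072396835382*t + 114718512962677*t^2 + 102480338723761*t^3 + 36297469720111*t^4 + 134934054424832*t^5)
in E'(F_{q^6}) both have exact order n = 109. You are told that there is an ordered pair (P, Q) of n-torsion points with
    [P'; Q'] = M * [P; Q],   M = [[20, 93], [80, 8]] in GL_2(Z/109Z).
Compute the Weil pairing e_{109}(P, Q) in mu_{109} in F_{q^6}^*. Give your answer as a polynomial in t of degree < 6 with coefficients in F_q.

The 109-Weil pairing on E[109] over F_{148787003136773} is alternating-bilinear: e_{109}(P',Q') = e_{109}(P,Q)^det(M).
So e_{109}(P,Q) = e_{109}(P',Q')^{19}, since 23*19 = 1 mod 109.
Set x_W=17932206883865*u+65186666363774, y_W=17932206883865*v; then E': y_W^2=x_W^3+72279430268024*x_W+77796849867400.
Miller loop for e_{109} over F_{148787003136773^6}: bits of 109 = 1101101; 6 double steps + 4 add steps, l/v at each.
Miller gives e_{109}(P',Q') = 28721941891528 + 72331023512970*t + 797130063520*t^2 + 133940688374069*t^3 + 26262640036390*t^4 + 67679193072285*t^5 in F_{148787003136773^6}.
(28721941891528 + 72331023512970*t + 797130063520*t^2 + 133940688374069*t^3 + 26262640036390*t^4 + 67679193072285*t^5)^{19} mod (148787003136773,f) = 18024131215709 + 90211170009222*t + 11293825575109*t^2 + 34314730377794*t^3 + 4187319154949*t^4 + 65557364845906*t^5.

18024131215709 + 90211170009222*t + 11293825575109*t^2 + 34314730377794*t^3 + 4187319154949*t^4 + 65557364845906*t^5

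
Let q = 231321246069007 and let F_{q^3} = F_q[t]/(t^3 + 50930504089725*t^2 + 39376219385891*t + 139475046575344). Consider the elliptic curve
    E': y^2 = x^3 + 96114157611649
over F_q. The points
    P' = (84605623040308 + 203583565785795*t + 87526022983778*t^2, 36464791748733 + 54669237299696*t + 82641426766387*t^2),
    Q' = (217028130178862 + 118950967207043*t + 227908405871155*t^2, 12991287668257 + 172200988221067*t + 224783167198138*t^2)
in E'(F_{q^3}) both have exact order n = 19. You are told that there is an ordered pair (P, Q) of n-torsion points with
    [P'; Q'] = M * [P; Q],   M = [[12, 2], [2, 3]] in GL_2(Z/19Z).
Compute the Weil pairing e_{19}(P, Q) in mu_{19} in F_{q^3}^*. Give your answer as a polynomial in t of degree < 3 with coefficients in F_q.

e_{19} is bilinear + alternating on E[19], so e_{19}(12*P + 2*Q, 2*P + 3*Q) = e_{19}(P,Q)^(12*3-2*2).
det(M) mod 19 = 13; its inverse in (Z/19)^* is 3 (check: 13*3 mod 19 = 1).
Miller loop for e_{19} over F_{231321246069007^3}: bits of 19 = 10011; 4 double steps + 2 add steps, l/v at each.
Miller gives e_{19}(P',Q') = 208112705247090 + 221054116415013*t + 185939530376437*t^2 in F_{231321246069007^3}.
Raise to 3: e(P,Q) = 195486881334033 + 30688469985222*t + 86586700519464*t^2 in mu_{19}.

195486881334033 + 30688469985222*t + 86586700519464*t^2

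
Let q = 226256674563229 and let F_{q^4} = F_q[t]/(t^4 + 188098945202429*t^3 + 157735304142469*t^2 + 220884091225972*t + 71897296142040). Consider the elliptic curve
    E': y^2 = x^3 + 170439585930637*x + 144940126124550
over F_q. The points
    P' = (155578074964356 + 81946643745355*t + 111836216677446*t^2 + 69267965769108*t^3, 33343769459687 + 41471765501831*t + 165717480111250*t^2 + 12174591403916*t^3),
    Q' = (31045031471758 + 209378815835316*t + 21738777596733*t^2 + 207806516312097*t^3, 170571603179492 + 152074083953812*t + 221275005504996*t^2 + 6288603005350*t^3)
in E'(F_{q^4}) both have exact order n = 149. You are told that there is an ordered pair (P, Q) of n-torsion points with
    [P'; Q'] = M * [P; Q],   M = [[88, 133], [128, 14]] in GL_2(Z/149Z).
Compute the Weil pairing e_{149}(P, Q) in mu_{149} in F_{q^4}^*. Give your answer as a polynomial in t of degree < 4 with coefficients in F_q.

The 149-Weil pairing on E[149] over F_{226256674563229} is alternating-bilinear: e_{149}(P',Q') = e_{149}(P,Q)^det(M).
det(M) mod 149 = 2; its inverse in (Z/149)^* is 75 (check: 2*75 mod 149 = 1).
Run Miller on y^2=x^3+170439585930637*x+144940126124550 over F_{226256674563229}: ladder 10010101 (8 bits); e = f_P(D_Q)/f_Q(D_P).
The quotient is 166224077160678 + 204165032974213*t + 23349074480516*t^2 + 82741568236933*t^3.
Hence e(P,Q) = 35790145659298 + 154403035828626*t + 198876368359718*t^2 + 176492815231178*t^3 in F_{226256674563229^4}^*.

35790145659298 + 154403035828626*t + 198876368359718*t^2 + 176492815231178*t^3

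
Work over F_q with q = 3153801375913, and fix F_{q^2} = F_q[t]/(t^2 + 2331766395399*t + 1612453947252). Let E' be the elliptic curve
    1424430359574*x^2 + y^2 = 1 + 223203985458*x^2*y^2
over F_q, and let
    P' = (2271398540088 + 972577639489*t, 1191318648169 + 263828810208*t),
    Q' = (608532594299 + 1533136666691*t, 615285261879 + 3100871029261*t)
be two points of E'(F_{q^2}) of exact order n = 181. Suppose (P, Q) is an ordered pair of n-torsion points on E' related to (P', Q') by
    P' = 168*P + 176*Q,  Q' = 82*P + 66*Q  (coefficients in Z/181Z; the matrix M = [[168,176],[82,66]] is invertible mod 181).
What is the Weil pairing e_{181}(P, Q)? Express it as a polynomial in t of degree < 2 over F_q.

1528923148395 + 2093446879482*t

Since e_{181}(P,P)=e_{181}(Q,Q)=1 and e_{181}(Q,P)=e_{181}(P,Q)^{-1}, expanding e_{181}(168*P + 176*Q,82*P + 66*Q) leaves e(P,Q)^det(M).
Inverting 95 mod 181: 141. Thus e_{181}(P,Q) = e(P',Q')^{141}.
Map (x,y)_Ed via u=(1+y)/(1-y), v=(1+y)/((1-y)x) to Montgomery A=1273104316355,B=2902240973693; then to (a',b')=(1184596330149,1757560653080).
Double-and-add over 10110101: 8-1 doublings, 5-1 additions; each step l_{T,T}/v_{2T} or l_{T,P'}/v at Q'+S for random S.
Miller gives e_{181}(P',Q') = 417174838775 + 848858180285*t in F_{3153801375913^2}.
Thus e_{181}(P,Q) = 1528923148395 + 2093446879482*t.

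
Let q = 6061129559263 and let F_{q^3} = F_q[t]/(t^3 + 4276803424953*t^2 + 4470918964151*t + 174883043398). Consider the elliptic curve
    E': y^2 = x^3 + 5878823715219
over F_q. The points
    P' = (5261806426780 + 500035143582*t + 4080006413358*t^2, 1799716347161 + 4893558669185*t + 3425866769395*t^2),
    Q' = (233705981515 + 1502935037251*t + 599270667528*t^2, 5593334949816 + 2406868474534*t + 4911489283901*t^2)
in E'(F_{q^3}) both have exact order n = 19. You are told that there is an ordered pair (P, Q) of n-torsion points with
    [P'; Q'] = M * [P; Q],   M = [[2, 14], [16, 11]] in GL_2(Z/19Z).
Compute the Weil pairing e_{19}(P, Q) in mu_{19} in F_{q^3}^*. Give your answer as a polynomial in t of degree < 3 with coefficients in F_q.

Alternating bilinearity on E[19] (values in mu_{19} in F_{6061129559263^3}) gives e(P',Q') = e(P,Q)^det(M).
So e_{19}(P,Q) = e_{19}(P',Q')^{11}, since 7*11 = 1 mod 19.
n = 19 = (10011)_2 (5 bits, wt 3); accumulate f_{19,P'}(Q'+S)/f_{19,P'}(S) along the 4-step ladder.
The quotient is 3171372687754 + 1513715784988*t + 5771808349245*t^2.
e_{19}(P,Q) = (3171372687754 + 1513715784988*t + 5771808349245*t^2)^{11} = 2240133681299 + 4224089315336*t + 4364618587105*t^2.

2240133681299 + 4224089315336*t + 4364618587105*t^2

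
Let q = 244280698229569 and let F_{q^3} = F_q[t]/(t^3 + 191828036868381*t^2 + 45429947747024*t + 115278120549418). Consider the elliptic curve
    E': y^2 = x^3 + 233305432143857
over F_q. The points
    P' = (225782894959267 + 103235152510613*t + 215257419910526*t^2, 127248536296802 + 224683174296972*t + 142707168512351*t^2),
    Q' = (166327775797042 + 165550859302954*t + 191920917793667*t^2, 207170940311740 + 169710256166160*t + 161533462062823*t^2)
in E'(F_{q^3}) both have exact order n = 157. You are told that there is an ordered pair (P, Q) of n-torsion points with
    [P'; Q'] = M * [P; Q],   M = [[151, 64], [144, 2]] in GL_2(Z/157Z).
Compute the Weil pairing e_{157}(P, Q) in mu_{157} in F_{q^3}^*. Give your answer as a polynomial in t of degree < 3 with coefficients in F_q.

e_{157}(aP+bQ,cP+dQ) = e_{157}(P,Q)^(ad-bc); with (a,b,c,d)=(151,64,144,2) this gives the det-157 law.
Hence e(P,Q) = e(P',Q')^{9} where 9 = 35^{-1} mod 157.
8-bit Miller (10011101) on E'/F_{244280698229569} with a'=0, b'=233305432143857: accumulate tangent/chord ratios at Q'+S and P'+S'.
e_{157}(P',Q') = 197616977053353 + 128737655454168*t + 238720866794358*t^2.
(197616977053353 + 128737655454168*t + 238720866794358*t^2)^{9} mod (244280698229569,f) = 135491942492847 + 237574490419736*t + 217768458764247*t^2.

135491942492847 + 237574490419736*t + 217768458764247*t^2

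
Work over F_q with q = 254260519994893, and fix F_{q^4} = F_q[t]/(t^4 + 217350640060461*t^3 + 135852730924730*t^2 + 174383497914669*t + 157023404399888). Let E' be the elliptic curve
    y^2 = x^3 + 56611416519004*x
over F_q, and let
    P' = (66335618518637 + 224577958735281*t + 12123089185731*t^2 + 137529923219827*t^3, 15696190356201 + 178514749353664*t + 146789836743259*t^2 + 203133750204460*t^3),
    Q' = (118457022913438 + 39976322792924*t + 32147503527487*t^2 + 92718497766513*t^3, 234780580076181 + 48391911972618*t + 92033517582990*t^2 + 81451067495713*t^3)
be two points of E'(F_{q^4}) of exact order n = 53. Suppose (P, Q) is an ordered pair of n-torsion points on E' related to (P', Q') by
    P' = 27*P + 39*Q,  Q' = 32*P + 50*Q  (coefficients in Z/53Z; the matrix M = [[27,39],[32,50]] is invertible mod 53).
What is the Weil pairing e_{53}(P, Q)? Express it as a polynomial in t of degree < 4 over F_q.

e_{53} is bilinear + alternating on E[53], so e_{53}(27*P + 39*Q, 32*P + 50*Q) = e_{53}(P,Q)^(27*50-39*32).
det(M) mod 53 = 49; its inverse in (Z/53)^* is 13 (check: 49*13 mod 53 = 1).
Miller loop for e_{53} over F_{254260519994893^4}: bits of 53 = 110101; 5 double steps + 3 add steps, l/v at each.
The quotient is 88528000911471 + 164966588978050*t + 238347620269270*t^2 + 78605689286039*t^3.
Hence e(P,Q) = 186375937312666 + 136540773306562*t + 106167391814395*t^2 + 111752425178910*t^3 in F_{254260519994893^4}^*.

186375937312666 + 136540773306562*t + 106167391814395*t^2 + 111752425178910*t^3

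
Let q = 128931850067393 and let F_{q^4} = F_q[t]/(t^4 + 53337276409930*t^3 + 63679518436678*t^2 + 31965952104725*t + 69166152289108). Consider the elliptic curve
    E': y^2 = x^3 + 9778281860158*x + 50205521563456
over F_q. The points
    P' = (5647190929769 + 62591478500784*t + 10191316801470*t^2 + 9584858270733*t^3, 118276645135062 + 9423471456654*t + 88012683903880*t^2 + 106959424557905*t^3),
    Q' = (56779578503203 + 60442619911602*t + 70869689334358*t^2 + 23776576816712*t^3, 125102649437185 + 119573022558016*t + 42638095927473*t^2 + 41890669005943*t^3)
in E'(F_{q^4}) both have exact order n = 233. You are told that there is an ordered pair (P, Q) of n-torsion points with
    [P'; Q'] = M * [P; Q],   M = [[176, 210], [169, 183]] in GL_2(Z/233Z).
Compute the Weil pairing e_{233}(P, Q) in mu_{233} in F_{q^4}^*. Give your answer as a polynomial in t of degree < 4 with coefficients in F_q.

Since e_{233}(P,P)=e_{233}(Q,Q)=1 and e_{233}(Q,P)=e_{233}(P,Q)^{-1}, expanding e_{233}(176*P + 210*Q,169*P + 183*Q) leaves e(P,Q)^det(M).
det(M) mod 233 = 213; its inverse in (Z/233)^* is 198 (check: 213*198 mod 233 = 1).
Miller loop for e_{233} over F_{128931850067393^4}: bits of 233 = 11101001; 7 double steps + 4 add steps, l/v at each.
f_P(D_Q)/f_Q(D_P) = 88591346675820 + 57465448333054*t + 105607447232988*t^2 + 53563265292118*t^3.
Thus e_{233}(P,Q) = 47855742112247 + 54128971214461*t + 49038107221448*t^2 + 87572619020951*t^3.

47855742112247 + 54128971214461*t + 49038107221448*t^2 + 87572619020951*t^3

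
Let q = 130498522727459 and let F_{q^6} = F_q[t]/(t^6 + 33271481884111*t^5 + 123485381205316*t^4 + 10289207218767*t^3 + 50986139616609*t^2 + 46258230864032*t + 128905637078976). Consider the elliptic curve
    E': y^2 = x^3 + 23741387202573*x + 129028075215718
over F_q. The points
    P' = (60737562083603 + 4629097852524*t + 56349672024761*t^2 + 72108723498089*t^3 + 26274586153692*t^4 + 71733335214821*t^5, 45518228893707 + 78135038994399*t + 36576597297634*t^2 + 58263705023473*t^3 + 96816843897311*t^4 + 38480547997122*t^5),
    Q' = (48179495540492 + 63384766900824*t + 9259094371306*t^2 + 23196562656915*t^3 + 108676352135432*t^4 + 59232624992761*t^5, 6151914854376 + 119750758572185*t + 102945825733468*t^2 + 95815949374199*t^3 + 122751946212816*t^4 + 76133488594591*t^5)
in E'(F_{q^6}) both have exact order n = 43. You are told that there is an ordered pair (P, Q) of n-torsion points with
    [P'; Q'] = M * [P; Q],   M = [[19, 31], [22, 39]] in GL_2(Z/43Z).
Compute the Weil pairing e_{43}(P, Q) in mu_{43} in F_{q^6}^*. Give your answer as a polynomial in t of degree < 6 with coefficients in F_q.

64933640505441 + 93376301109229*t + 30736325316834*t^2 + 129314323406120*t^3 + 119468513538199*t^4 + 17929390936990*t^5

Under M = [[19,31],[22,39]] in GL_2(Z/43), e_{43}(P',Q') = e_{43}(P,Q)^(19*39-31*22 mod 43).
det(M) mod 43 = 16; its inverse in (Z/43)^* is 35 (check: 16*35 mod 43 = 1).
6-bit Miller (101011) on E'/F_{130498522727459} with a'=23741387202573, b'=129028075215718: accumulate tangent/chord ratios at Q'+S and P'+S'.
f_P(D_Q)/f_Q(D_P) = 4317839285840 + 121982441348947*t + 49321637269421*t^2 + 89517977756692*t^3 + 81521513922482*t^4 + 14667511111773*t^5.
Raise to 35: e(P,Q) = 64933640505441 + 93376301109229*t + 30736325316834*t^2 + 129314323406120*t^3 + 119468513538199*t^4 + 17929390936990*t^5 in mu_{43}.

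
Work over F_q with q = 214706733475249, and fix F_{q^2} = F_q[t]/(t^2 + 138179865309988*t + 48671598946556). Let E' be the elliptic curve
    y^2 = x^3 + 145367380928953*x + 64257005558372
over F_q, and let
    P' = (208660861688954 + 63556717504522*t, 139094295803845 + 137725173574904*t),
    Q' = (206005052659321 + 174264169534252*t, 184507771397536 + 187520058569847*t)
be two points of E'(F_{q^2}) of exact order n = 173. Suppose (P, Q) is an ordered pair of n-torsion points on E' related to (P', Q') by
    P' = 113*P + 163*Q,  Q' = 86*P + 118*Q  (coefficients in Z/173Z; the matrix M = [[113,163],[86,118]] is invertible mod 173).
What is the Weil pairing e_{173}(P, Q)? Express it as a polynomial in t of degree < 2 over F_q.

Since e_{173}(P,P)=e_{173}(Q,Q)=1 and e_{173}(Q,P)=e_{173}(P,Q)^{-1}, expanding e_{173}(113*P + 163*Q,86*P + 118*Q) leaves e(P,Q)^det(M).
det(M) mod 173 = 8; its inverse in (Z/173)^* is 65 (check: 8*65 mod 173 = 1).
Build f_{173,P'} and f_{173,Q'} via the 8-bit ladder of 173=10101101_2; evaluate at shifted divisors; quotient in F_{214706733475249^2}.
So e_{173}(P',Q') = 172386342165346 + 191521516576523*t.
e_{173}(P,Q) = (172386342165346 + 191521516576523*t)^{65} = 96045806230698 + 203800503397617*t.

96045806230698 + 203800503397617*t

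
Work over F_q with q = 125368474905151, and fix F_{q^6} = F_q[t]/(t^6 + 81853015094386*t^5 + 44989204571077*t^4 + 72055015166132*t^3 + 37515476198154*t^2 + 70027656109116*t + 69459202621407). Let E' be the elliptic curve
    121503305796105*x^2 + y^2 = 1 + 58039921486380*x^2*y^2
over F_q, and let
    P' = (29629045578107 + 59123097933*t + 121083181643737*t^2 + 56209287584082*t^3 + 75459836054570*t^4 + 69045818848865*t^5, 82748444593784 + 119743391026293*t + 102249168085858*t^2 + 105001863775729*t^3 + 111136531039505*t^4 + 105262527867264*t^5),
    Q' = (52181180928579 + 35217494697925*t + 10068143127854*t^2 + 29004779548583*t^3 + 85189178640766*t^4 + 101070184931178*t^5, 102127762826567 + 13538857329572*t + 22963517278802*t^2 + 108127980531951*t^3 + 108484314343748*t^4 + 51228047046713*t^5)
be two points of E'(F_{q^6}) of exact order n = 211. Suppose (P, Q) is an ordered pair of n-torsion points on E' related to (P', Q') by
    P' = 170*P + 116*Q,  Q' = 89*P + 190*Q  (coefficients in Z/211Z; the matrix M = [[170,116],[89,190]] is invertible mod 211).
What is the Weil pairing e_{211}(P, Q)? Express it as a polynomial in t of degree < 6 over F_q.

52309670799477 + 122209086315774*t + 117429777972054*t^2 + 19732606072634*t^3 + 75944163225800*t^4 + 36197978593529*t^5

e_{211} is bilinear + alternating on E[211], so e_{211}(170*P + 116*Q, 89*P + 190*Q) = e_{211}(P,Q)^(170*190-116*89).
det M = 170*190 - 116*89 = 21976 = 32 (mod 211); 32^{-1} = 33 (mod 211).
Edwards a_E,d_E -> Montgomery A=19199237591051,B=80350423211635 -> Weierstrass 14725091463540,42284298939744 via alpha=92608108666323,beta=47207964803719.
Build f_{211,P'} and f_{211,Q'} via the 8-bit ladder of 211=11010011_2; evaluate at shifted divisors; quotient in F_{125368474905151^6}.
f_P(D_Q)/f_Q(D_P) = 43106754637156 + 80683346724888*t + 47734175921193*t^2 + 20608876902996*t^3 + 38707603534363*t^4 + 103270362751542*t^5.
Finally e_{211}(P,Q) = 52309670799477 + 122209086315774*t + 117429777972054*t^2 + 19732606072634*t^3 + 75944163225800*t^4 + 36197978593529*t^5.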